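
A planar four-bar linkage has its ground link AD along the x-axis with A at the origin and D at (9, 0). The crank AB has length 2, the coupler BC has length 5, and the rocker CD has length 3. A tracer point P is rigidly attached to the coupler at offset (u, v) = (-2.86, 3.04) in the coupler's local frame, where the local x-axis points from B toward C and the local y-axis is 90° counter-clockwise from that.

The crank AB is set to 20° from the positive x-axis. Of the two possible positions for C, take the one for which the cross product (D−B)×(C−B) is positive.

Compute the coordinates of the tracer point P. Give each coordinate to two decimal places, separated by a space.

-1.66 2.90

A=(0,0), D=(9.00,0)
B = A + 2.00·(cos20°, sin20°) = (1.8794, 0.6840)
|BD| = 7.1534
circle(B,5.00) ∩ circle(D,3.00): a=4.6950, h=1.7195
  candidates: C₊=(6.7173,1.9467) cross=12.300; C₋=(6.3885,-1.4765) cross=-12.300
  mode + wants cross > 0 → take C=(6.7173,1.9467) (cross=12.300)
ex = (C−B)/|BC| = (0.9676,0.2525); ey = (-0.2525,0.9676)
P = B + -2.86·ex + 3.04·ey = (-1.6556,2.9033)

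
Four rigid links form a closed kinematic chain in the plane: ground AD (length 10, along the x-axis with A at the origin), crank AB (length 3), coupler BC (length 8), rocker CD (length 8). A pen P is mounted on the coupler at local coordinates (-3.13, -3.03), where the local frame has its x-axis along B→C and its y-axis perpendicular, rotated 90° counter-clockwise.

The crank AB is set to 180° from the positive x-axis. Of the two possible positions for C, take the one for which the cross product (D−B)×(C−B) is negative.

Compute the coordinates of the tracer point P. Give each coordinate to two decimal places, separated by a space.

-7.31 -0.64

A=(0,0), D=(10.00,0)
B = A + 3.00·(cos180°, sin180°) = (-3.0000, 0.0000)
|BD| = 13.0000
circle(B,8.00) ∩ circle(D,8.00): a=6.5000, h=4.6637
  candidates: C₊=(3.5000,4.6637) cross=60.628; C₋=(3.5000,-4.6637) cross=-60.628
  mode - wants cross < 0 → take C=(3.5000,-4.6637) (cross=-60.628)
ex = (C−B)/|BC| = (0.8125,-0.5830); ey = (0.5830,0.8125)
P = B + -3.13·ex + -3.03·ey = (-7.3095,-0.6372)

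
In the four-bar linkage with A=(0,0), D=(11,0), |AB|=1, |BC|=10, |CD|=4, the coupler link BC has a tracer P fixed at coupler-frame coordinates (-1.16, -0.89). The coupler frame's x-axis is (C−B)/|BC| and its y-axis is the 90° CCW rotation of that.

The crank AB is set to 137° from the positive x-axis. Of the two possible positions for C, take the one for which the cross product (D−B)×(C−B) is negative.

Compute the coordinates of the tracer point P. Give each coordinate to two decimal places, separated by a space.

-2.14 0.30

A=(0,0), D=(11.00,0)
B = A + 1.00·(cos137°, sin137°) = (-0.7314, 0.6820)
|BD| = 11.7512
circle(B,10.00) ∩ circle(D,4.00): a=9.4497, h=3.2716
  candidates: C₊=(8.8923,3.3996) cross=38.445; C₋=(8.5125,-3.1325) cross=-38.445
  mode - wants cross < 0 → take C=(8.5125,-3.1325) (cross=-38.445)
ex = (C−B)/|BC| = (0.9244,-0.3814); ey = (0.3814,0.9244)
P = B + -1.16·ex + -0.89·ey = (-2.1431,0.3018)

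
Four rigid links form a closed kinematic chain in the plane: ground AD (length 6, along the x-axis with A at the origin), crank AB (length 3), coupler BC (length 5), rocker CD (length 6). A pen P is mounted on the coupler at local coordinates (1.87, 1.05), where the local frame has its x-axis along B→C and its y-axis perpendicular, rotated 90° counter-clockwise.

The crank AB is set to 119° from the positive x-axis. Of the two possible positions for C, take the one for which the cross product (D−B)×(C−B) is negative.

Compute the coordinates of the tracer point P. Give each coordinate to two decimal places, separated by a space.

A=(0,0), D=(6.00,0)
B = A + 3.00·(cos119°, sin119°) = (-1.4544, 2.6239)
|BD| = 7.9027
circle(B,5.00) ∩ circle(D,6.00): a=3.2554, h=3.7950
  candidates: C₊=(2.8763,5.1228) cross=29.991; C₋=(0.3563,-2.0368) cross=-29.991
  mode - wants cross < 0 → take C=(0.3563,-2.0368) (cross=-29.991)
ex = (C−B)/|BC| = (0.3621,-0.9321); ey = (0.9321,0.3621)
P = B + 1.87·ex + 1.05·ey = (0.2015,1.2610)

0.20 1.26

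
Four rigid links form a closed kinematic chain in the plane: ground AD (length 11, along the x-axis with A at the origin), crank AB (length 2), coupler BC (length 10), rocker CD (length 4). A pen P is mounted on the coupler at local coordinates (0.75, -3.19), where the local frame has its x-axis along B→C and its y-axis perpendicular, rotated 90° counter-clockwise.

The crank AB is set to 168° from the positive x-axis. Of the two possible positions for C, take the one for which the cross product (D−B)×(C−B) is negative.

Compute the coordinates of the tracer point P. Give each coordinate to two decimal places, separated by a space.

A=(0,0), D=(11.00,0)
B = A + 2.00·(cos168°, sin168°) = (-1.9563, 0.4158)
|BD| = 12.9630
circle(B,10.00) ∩ circle(D,4.00): a=9.7215, h=2.3437
  candidates: C₊=(7.8354,2.4464) cross=30.381; C₋=(7.6850,-2.2385) cross=-30.381
  mode - wants cross < 0 → take C=(7.6850,-2.2385) (cross=-30.381)
ex = (C−B)/|BC| = (0.9641,-0.2654); ey = (0.2654,0.9641)
P = B + 0.75·ex + -3.19·ey = (-2.0799,-2.8588)

-2.08 -2.86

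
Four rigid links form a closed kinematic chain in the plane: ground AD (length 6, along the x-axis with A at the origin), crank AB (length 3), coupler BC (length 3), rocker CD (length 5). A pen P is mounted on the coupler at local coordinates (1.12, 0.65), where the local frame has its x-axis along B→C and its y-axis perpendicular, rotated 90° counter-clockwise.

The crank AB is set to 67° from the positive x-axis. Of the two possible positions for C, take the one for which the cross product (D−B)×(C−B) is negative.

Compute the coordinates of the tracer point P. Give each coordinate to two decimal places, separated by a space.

1.76 1.61

A=(0,0), D=(6.00,0)
B = A + 3.00·(cos67°, sin67°) = (1.1722, 2.7615)
|BD| = 5.5618
circle(B,3.00) ∩ circle(D,5.00): a=1.3425, h=2.6828
  candidates: C₊=(3.6696,4.4237) cross=14.921; C₋=(1.0055,-0.2338) cross=-14.921
  mode - wants cross < 0 → take C=(1.0055,-0.2338) (cross=-14.921)
ex = (C−B)/|BC| = (-0.0556,-0.9985); ey = (0.9985,-0.0556)
P = B + 1.12·ex + 0.65·ey = (1.7589,1.6071)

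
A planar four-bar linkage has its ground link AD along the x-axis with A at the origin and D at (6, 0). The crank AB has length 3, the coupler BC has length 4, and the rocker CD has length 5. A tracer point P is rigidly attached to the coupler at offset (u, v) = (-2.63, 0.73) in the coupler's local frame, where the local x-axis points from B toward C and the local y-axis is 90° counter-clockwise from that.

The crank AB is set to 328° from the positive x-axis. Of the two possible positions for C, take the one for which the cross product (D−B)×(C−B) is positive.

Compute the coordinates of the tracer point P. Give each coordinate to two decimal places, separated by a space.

A=(0,0), D=(6.00,0)
B = A + 3.00·(cos328°, sin328°) = (2.5441, -1.5898)
|BD| = 3.8040
circle(B,4.00) ∩ circle(D,5.00): a=0.7190, h=3.9348
  candidates: C₊=(1.5529,2.2855) cross=14.968; C₋=(4.8418,-4.8640) cross=-14.968
  mode + wants cross > 0 → take C=(1.5529,2.2855) (cross=14.968)
ex = (C−B)/|BC| = (-0.2478,0.9688); ey = (-0.9688,-0.2478)
P = B + -2.63·ex + 0.73·ey = (2.4886,-4.3186)

2.49 -4.32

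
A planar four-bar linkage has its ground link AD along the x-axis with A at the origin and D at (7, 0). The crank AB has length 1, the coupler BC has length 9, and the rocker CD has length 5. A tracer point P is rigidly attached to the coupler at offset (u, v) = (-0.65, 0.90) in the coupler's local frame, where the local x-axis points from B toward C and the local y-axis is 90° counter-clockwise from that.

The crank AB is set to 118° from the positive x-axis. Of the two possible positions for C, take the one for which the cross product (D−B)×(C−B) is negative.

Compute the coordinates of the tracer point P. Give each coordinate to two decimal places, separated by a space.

-0.38 1.99

A=(0,0), D=(7.00,0)
B = A + 1.00·(cos118°, sin118°) = (-0.4695, 0.8829)
|BD| = 7.5215
circle(B,9.00) ∩ circle(D,5.00): a=7.4834, h=4.9999
  candidates: C₊=(7.5491,4.9698) cross=37.606; C₋=(6.3753,-4.9608) cross=-37.606
  mode - wants cross < 0 → take C=(6.3753,-4.9608) (cross=-37.606)
ex = (C−B)/|BC| = (0.7605,-0.6493); ey = (0.6493,0.7605)
P = B + -0.65·ex + 0.90·ey = (-0.3794,1.9895)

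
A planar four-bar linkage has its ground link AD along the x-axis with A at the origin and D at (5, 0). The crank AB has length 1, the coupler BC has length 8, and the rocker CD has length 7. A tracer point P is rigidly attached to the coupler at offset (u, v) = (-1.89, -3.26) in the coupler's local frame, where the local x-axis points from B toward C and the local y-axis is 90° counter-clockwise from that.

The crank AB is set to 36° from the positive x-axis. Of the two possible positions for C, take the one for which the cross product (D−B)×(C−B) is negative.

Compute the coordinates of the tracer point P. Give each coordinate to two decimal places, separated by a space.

A=(0,0), D=(5.00,0)
B = A + 1.00·(cos36°, sin36°) = (0.8090, 0.5878)
|BD| = 4.2320
circle(B,8.00) ∩ circle(D,7.00): a=3.8882, h=6.9916
  candidates: C₊=(5.6306,6.9715) cross=29.588; C₋=(3.6885,-6.8760) cross=-29.588
  mode - wants cross < 0 → take C=(3.6885,-6.8760) (cross=-29.588)
ex = (C−B)/|BC| = (0.3599,-0.9330); ey = (0.9330,0.3599)
P = B + -1.89·ex + -3.26·ey = (-2.9128,1.1777)

-2.91 1.18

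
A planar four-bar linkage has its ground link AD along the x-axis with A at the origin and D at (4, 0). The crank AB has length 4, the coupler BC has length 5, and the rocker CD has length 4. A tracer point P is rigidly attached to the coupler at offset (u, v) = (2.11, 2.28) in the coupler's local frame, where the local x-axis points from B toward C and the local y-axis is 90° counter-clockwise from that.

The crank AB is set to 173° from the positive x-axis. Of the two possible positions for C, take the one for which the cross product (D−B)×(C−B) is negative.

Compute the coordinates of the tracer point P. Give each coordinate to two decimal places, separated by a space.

A=(0,0), D=(4.00,0)
B = A + 4.00·(cos173°, sin173°) = (-3.9702, 0.4875)
|BD| = 7.9851
circle(B,5.00) ∩ circle(D,4.00): a=4.5561, h=2.0596
  candidates: C₊=(0.7031,2.2651) cross=16.446; C₋=(0.4517,-1.8464) cross=-16.446
  mode - wants cross < 0 → take C=(0.4517,-1.8464) (cross=-16.446)
ex = (C−B)/|BC| = (0.8844,-0.4668); ey = (0.4668,0.8844)
P = B + 2.11·ex + 2.28·ey = (-1.0399,1.5189)

-1.04 1.52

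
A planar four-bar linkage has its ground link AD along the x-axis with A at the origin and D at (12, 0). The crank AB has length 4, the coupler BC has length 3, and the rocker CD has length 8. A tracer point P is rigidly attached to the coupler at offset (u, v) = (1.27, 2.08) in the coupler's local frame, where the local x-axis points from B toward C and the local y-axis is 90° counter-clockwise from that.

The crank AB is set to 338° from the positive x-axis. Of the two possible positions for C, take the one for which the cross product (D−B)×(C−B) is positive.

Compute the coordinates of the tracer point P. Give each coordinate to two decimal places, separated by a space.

1.83 0.06

A=(0,0), D=(12.00,0)
B = A + 4.00·(cos338°, sin338°) = (3.7087, -1.4984)
|BD| = 8.4256
circle(B,3.00) ∩ circle(D,8.00): a=0.9489, h=2.8460
  candidates: C₊=(4.1364,1.4709) cross=23.979; C₋=(5.1487,-4.1303) cross=-23.979
  mode + wants cross > 0 → take C=(4.1364,1.4709) (cross=23.979)
ex = (C−B)/|BC| = (0.1426,0.9898); ey = (-0.9898,0.1426)
P = B + 1.27·ex + 2.08·ey = (1.8310,0.0551)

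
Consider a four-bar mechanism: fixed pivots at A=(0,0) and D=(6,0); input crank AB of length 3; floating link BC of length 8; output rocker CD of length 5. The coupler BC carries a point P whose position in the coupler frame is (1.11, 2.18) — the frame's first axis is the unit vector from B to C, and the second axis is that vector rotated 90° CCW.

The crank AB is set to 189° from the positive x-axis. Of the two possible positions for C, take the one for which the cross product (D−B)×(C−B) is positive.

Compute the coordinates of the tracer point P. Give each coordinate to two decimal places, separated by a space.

A=(0,0), D=(6.00,0)
B = A + 3.00·(cos189°, sin189°) = (-2.9631, -0.4693)
|BD| = 8.9753
circle(B,8.00) ∩ circle(D,5.00): a=6.6603, h=4.4318
  candidates: C₊=(3.4564,4.3047) cross=39.777; C₋=(3.9198,-4.5468) cross=-39.777
  mode + wants cross > 0 → take C=(3.4564,4.3047) (cross=39.777)
ex = (C−B)/|BC| = (0.8024,0.5967); ey = (-0.5967,0.8024)
P = B + 1.11·ex + 2.18·ey = (-3.3733,1.9424)

-3.37 1.94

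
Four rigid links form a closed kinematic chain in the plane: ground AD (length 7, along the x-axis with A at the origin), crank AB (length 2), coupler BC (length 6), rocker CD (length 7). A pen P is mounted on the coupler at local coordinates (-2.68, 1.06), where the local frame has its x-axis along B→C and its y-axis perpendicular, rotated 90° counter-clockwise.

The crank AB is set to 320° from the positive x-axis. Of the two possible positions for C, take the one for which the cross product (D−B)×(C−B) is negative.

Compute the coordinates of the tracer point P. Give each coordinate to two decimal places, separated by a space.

A=(0,0), D=(7.00,0)
B = A + 2.00·(cos320°, sin320°) = (1.5321, -1.2856)
|BD| = 5.6170
circle(B,6.00) ∩ circle(D,7.00): a=1.6513, h=5.7683
  candidates: C₊=(1.8194,4.7075) cross=32.401; C₋=(4.4598,-6.5228) cross=-32.401
  mode - wants cross < 0 → take C=(4.4598,-6.5228) (cross=-32.401)
ex = (C−B)/|BC| = (0.4879,-0.8729); ey = (0.8729,0.4879)
P = B + -2.68·ex + 1.06·ey = (1.1496,1.5709)

1.15 1.57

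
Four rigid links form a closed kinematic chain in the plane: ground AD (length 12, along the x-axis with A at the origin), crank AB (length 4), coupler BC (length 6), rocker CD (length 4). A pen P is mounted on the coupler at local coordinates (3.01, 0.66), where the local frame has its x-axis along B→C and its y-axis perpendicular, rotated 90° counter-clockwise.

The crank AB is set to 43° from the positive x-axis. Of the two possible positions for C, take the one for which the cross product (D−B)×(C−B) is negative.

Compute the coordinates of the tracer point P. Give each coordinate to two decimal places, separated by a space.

5.83 1.70

A=(0,0), D=(12.00,0)
B = A + 4.00·(cos43°, sin43°) = (2.9254, 2.7280)
|BD| = 9.4758
circle(B,6.00) ∩ circle(D,4.00): a=5.7932, h=1.5617
  candidates: C₊=(8.9229,2.5557) cross=14.798; C₋=(8.0238,-0.4354) cross=-14.798
  mode - wants cross < 0 → take C=(8.0238,-0.4354) (cross=-14.798)
ex = (C−B)/|BC| = (0.8497,-0.5272); ey = (0.5272,0.8497)
P = B + 3.01·ex + 0.66·ey = (5.8311,1.7019)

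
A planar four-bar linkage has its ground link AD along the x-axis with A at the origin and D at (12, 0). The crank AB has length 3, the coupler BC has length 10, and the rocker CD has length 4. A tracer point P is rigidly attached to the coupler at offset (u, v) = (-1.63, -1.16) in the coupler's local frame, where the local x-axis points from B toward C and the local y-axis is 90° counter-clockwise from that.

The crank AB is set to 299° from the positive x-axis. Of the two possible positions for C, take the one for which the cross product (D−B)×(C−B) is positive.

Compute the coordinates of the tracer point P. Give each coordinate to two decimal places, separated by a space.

0.80 -4.52

A=(0,0), D=(12.00,0)
B = A + 3.00·(cos299°, sin299°) = (1.4544, -2.6239)
|BD| = 10.8671
circle(B,10.00) ∩ circle(D,4.00): a=9.2984, h=3.6796
  candidates: C₊=(9.5893,3.1920) cross=39.986; C₋=(11.3662,-3.9495) cross=-39.986
  mode + wants cross > 0 → take C=(9.5893,3.1920) (cross=39.986)
ex = (C−B)/|BC| = (0.8135,0.5816); ey = (-0.5816,0.8135)
P = B + -1.63·ex + -1.16·ey = (0.8031,-4.5155)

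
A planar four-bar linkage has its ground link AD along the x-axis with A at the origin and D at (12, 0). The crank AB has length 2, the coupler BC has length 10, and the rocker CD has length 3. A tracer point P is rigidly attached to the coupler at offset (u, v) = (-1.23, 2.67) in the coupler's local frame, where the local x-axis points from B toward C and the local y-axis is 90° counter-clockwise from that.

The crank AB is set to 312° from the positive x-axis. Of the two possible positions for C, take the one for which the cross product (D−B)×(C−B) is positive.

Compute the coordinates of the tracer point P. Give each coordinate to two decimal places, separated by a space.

A=(0,0), D=(12.00,0)
B = A + 2.00·(cos312°, sin312°) = (1.3383, -1.4863)
|BD| = 10.7648
circle(B,10.00) ∩ circle(D,3.00): a=9.6091, h=2.7685
  candidates: C₊=(10.4731,2.5824) cross=29.802; C₋=(11.2376,-2.9015) cross=-29.802
  mode + wants cross > 0 → take C=(10.4731,2.5824) (cross=29.802)
ex = (C−B)/|BC| = (0.9135,0.4069); ey = (-0.4069,0.9135)
P = B + -1.23·ex + 2.67·ey = (-0.8717,0.4523)

-0.87 0.45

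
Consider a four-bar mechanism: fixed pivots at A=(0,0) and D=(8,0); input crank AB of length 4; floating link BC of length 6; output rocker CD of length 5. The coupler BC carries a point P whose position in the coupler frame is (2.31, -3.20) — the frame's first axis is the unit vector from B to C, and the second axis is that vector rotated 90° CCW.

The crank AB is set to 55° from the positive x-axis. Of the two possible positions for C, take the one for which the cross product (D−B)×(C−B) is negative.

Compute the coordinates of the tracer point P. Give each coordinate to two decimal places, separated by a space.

-0.27 0.28

A=(0,0), D=(8.00,0)
B = A + 4.00·(cos55°, sin55°) = (2.2943, 3.2766)
|BD| = 6.5796
circle(B,6.00) ∩ circle(D,5.00): a=4.1257, h=4.3564
  candidates: C₊=(8.0415,4.9998) cross=28.664; C₋=(3.7026,-2.5558) cross=-28.664
  mode - wants cross < 0 → take C=(3.7026,-2.5558) (cross=-28.664)
ex = (C−B)/|BC| = (0.2347,-0.9721); ey = (0.9721,0.2347)
P = B + 2.31·ex + -3.20·ey = (-0.2741,0.2801)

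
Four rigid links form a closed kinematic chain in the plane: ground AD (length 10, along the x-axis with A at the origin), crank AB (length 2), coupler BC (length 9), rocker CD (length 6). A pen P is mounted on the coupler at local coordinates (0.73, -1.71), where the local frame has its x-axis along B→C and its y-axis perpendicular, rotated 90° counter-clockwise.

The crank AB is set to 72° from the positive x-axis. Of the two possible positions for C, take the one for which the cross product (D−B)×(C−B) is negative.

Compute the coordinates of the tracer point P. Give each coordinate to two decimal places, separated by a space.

-0.19 0.23

A=(0,0), D=(10.00,0)
B = A + 2.00·(cos72°, sin72°) = (0.6180, 1.9021)
|BD| = 9.5728
circle(B,9.00) ∩ circle(D,6.00): a=7.1368, h=5.4832
  candidates: C₊=(8.7021,5.8579) cross=52.490; C₋=(6.5230,-4.8899) cross=-52.490
  mode - wants cross < 0 → take C=(6.5230,-4.8899) (cross=-52.490)
ex = (C−B)/|BC| = (0.6561,-0.7547); ey = (0.7547,0.6561)
P = B + 0.73·ex + -1.71·ey = (-0.1935,0.2293)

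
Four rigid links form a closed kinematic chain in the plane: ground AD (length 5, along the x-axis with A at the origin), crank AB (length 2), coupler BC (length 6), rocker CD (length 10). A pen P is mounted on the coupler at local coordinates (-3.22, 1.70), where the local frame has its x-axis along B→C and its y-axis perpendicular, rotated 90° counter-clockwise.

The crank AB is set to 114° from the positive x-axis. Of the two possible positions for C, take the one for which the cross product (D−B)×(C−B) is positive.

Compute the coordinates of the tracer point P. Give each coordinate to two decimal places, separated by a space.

A=(0,0), D=(5.00,0)
B = A + 2.00·(cos114°, sin114°) = (-0.8135, 1.8271)
|BD| = 6.0938
circle(B,6.00) ∩ circle(D,10.00): a=-2.2043, h=5.5804
  candidates: C₊=(-1.2432,7.8117) cross=34.006; C₋=(-4.5895,-2.8357) cross=-34.006
  mode + wants cross > 0 → take C=(-1.2432,7.8117) (cross=34.006)
ex = (C−B)/|BC| = (-0.0716,0.9974); ey = (-0.9974,-0.0716)
P = B + -3.22·ex + 1.70·ey = (-2.2785,-1.5064)

-2.28 -1.51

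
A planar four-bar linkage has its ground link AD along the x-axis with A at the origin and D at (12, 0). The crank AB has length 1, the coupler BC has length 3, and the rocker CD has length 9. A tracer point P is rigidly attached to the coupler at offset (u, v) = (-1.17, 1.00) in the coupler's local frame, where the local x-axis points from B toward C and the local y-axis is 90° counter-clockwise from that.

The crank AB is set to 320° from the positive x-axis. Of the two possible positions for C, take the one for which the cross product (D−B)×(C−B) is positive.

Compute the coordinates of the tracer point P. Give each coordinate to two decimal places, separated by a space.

-0.77 -0.61

A=(0,0), D=(12.00,0)
B = A + 1.00·(cos320°, sin320°) = (0.7660, -0.6428)
|BD| = 11.2523
circle(B,3.00) ∩ circle(D,9.00): a=2.4268, h=1.7637
  candidates: C₊=(3.0882,1.2566) cross=19.845; C₋=(3.2897,-2.2649) cross=-19.845
  mode + wants cross > 0 → take C=(3.0882,1.2566) (cross=19.845)
ex = (C−B)/|BC| = (0.7740,0.6331); ey = (-0.6331,0.7740)
P = B + -1.17·ex + 1.00·ey = (-0.7727,-0.6095)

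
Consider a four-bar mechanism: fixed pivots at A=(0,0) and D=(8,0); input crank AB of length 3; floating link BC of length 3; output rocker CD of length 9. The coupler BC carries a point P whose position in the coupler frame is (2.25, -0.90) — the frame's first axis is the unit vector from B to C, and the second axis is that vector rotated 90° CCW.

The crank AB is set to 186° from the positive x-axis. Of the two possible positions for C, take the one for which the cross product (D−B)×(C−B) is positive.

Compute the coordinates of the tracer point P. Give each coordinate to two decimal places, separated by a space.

-0.74 0.60

A=(0,0), D=(8.00,0)
B = A + 3.00·(cos186°, sin186°) = (-2.9836, -0.3136)
|BD| = 10.9880
circle(B,3.00) ∩ circle(D,9.00): a=2.2177, h=2.0203
  candidates: C₊=(-0.8244,1.7692) cross=22.199; C₋=(-0.7091,-2.2698) cross=-22.199
  mode + wants cross > 0 → take C=(-0.8244,1.7692) (cross=22.199)
ex = (C−B)/|BC| = (0.7197,0.6943); ey = (-0.6943,0.7197)
P = B + 2.25·ex + -0.90·ey = (-0.7394,0.6007)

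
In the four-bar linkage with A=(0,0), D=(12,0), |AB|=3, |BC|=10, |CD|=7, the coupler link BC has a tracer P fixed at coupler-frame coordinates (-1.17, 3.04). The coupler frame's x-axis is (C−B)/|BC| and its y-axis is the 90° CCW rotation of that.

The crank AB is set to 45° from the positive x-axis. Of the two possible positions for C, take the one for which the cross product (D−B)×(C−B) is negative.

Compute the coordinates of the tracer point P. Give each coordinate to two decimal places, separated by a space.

A=(0,0), D=(12.00,0)
B = A + 3.00·(cos45°, sin45°) = (2.1213, 2.1213)
|BD| = 10.1039
circle(B,10.00) ∩ circle(D,7.00): a=7.5757, h=6.5275
  candidates: C₊=(10.8987,6.9128) cross=65.953; C₋=(8.1577,-5.8512) cross=-65.953
  mode - wants cross < 0 → take C=(8.1577,-5.8512) (cross=-65.953)
ex = (C−B)/|BC| = (0.6036,-0.7973); ey = (0.7973,0.6036)
P = B + -1.17·ex + 3.04·ey = (3.8387,4.8892)

3.84 4.89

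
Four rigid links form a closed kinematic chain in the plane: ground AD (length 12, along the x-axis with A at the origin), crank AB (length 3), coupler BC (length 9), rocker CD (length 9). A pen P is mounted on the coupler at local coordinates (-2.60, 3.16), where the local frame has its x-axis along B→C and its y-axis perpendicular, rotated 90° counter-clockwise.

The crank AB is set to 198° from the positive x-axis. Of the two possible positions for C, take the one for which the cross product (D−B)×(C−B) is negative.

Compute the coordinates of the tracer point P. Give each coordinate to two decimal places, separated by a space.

A=(0,0), D=(12.00,0)
B = A + 3.00·(cos198°, sin198°) = (-2.8532, -0.9271)
|BD| = 14.8821
circle(B,9.00) ∩ circle(D,9.00): a=7.4410, h=5.0627
  candidates: C₊=(4.2580,4.5893) cross=75.344; C₋=(4.8888,-5.5164) cross=-75.344
  mode - wants cross < 0 → take C=(4.8888,-5.5164) (cross=-75.344)
ex = (C−B)/|BC| = (0.8602,-0.5099); ey = (0.5099,0.8602)
P = B + -2.60·ex + 3.16·ey = (-3.4784,3.1170)

-3.48 3.12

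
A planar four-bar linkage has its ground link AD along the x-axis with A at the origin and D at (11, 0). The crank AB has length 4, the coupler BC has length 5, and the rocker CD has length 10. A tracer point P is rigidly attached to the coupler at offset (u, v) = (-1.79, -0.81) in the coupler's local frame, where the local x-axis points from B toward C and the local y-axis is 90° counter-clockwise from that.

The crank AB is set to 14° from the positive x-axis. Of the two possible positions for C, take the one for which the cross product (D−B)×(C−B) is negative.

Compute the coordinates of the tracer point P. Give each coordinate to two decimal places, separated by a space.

3.96 2.93

A=(0,0), D=(11.00,0)
B = A + 4.00·(cos14°, sin14°) = (3.8812, 0.9677)
|BD| = 7.1843
circle(B,5.00) ∩ circle(D,10.00): a=-1.6276, h=4.7277
  candidates: C₊=(2.9052,5.8715) cross=33.965; C₋=(1.6316,-3.4977) cross=-33.965
  mode - wants cross < 0 → take C=(1.6316,-3.4977) (cross=-33.965)
ex = (C−B)/|BC| = (-0.4499,-0.8931); ey = (0.8931,-0.4499)
P = B + -1.79·ex + -0.81·ey = (3.9631,2.9307)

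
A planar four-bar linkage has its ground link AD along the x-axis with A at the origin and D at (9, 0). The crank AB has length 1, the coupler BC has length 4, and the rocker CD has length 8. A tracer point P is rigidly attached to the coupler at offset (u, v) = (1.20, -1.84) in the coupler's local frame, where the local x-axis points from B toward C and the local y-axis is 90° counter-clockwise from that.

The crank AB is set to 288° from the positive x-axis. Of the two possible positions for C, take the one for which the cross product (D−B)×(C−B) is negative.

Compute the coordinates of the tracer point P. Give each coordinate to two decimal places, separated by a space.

A=(0,0), D=(9.00,0)
B = A + 1.00·(cos288°, sin288°) = (0.3090, -0.9511)
|BD| = 8.7429
circle(B,4.00) ∩ circle(D,8.00): a=1.6263, h=3.6545
  candidates: C₊=(1.5282,2.8586) cross=31.950; C₋=(2.3232,-4.4069) cross=-31.950
  mode - wants cross < 0 → take C=(2.3232,-4.4069) (cross=-31.950)
ex = (C−B)/|BC| = (0.5036,-0.8640); ey = (0.8640,0.5036)
P = B + 1.20·ex + -1.84·ey = (-0.6764,-2.9144)

-0.68 -2.91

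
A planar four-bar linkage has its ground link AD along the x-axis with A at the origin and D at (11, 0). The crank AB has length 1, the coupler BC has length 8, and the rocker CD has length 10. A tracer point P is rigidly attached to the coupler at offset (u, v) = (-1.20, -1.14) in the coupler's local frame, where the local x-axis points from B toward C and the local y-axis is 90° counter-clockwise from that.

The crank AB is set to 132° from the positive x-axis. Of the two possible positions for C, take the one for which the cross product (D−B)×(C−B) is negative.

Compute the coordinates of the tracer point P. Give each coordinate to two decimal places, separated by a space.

-2.25 1.24

A=(0,0), D=(11.00,0)
B = A + 1.00·(cos132°, sin132°) = (-0.6691, 0.7431)
|BD| = 11.6928
circle(B,8.00) ∩ circle(D,10.00): a=4.3070, h=6.7417
  candidates: C₊=(4.0576,7.1974) cross=78.829; C₋=(3.2007,-6.2586) cross=-78.829
  mode - wants cross < 0 → take C=(3.2007,-6.2586) (cross=-78.829)
ex = (C−B)/|BC| = (0.4837,-0.8752); ey = (0.8752,0.4837)
P = B + -1.20·ex + -1.14·ey = (-2.2474,1.2420)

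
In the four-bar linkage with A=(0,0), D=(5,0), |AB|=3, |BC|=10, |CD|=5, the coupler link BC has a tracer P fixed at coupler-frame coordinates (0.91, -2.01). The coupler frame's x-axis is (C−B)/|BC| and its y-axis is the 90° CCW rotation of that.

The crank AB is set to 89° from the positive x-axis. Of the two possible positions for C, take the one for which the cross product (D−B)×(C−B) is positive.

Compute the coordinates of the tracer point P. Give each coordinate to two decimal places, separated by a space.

0.57 0.85

A=(0,0), D=(5.00,0)
B = A + 3.00·(cos89°, sin89°) = (0.0524, 2.9995)
|BD| = 5.7859
circle(B,10.00) ∩ circle(D,5.00): a=9.3742, h=3.4819
  candidates: C₊=(9.8736,1.1172) cross=20.146; C₋=(6.2634,-4.8378) cross=-20.146
  mode + wants cross > 0 → take C=(9.8736,1.1172) (cross=20.146)
ex = (C−B)/|BC| = (0.9821,-0.1882); ey = (0.1882,0.9821)
P = B + 0.91·ex + -2.01·ey = (0.5677,0.8542)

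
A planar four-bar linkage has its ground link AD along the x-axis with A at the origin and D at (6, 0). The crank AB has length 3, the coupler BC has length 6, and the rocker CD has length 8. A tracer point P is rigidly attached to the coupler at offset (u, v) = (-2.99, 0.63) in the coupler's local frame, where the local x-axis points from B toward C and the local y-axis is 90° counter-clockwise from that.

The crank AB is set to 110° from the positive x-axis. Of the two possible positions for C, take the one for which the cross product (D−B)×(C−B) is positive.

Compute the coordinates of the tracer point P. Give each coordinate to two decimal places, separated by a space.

A=(0,0), D=(6.00,0)
B = A + 3.00·(cos110°, sin110°) = (-1.0261, 2.8191)
|BD| = 7.5705
circle(B,6.00) ∩ circle(D,8.00): a=1.9360, h=5.6791
  candidates: C₊=(2.8854,7.3688) cross=42.994; C₋=(-1.3441,-3.1725) cross=-42.994
  mode + wants cross > 0 → take C=(2.8854,7.3688) (cross=42.994)
ex = (C−B)/|BC| = (0.6519,0.7583); ey = (-0.7583,0.6519)
P = B + -2.99·ex + 0.63·ey = (-3.4530,0.9625)

-3.45 0.96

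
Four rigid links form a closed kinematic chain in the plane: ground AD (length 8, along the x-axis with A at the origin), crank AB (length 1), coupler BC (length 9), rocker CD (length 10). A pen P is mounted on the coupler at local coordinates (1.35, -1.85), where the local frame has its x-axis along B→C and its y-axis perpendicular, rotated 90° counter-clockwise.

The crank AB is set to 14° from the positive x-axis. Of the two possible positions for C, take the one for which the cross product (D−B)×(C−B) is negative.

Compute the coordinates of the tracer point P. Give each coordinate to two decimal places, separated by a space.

-0.56 -1.46

A=(0,0), D=(8.00,0)
B = A + 1.00·(cos14°, sin14°) = (0.9703, 0.2419)
|BD| = 7.0339
circle(B,9.00) ∩ circle(D,10.00): a=2.1663, h=8.7354
  candidates: C₊=(3.4358,8.8976) cross=61.444; C₋=(2.8349,-8.5628) cross=-61.444
  mode - wants cross < 0 → take C=(2.8349,-8.5628) (cross=-61.444)
ex = (C−B)/|BC| = (0.2072,-0.9783); ey = (0.9783,0.2072)
P = B + 1.35·ex + -1.85·ey = (-0.5599,-1.4621)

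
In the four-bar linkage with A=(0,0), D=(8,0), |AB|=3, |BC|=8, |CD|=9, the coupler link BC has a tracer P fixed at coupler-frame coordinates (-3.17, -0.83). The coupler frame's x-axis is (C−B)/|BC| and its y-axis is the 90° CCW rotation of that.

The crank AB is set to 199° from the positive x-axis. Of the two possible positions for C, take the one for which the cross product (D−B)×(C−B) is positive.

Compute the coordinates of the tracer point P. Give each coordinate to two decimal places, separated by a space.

-3.73 -4.13

A=(0,0), D=(8.00,0)
B = A + 3.00·(cos199°, sin199°) = (-2.8366, -0.9767)
|BD| = 10.8805
circle(B,8.00) ∩ circle(D,9.00): a=4.6590, h=6.5033
  candidates: C₊=(1.2199,5.9186) cross=70.760; C₋=(2.3874,-7.0356) cross=-70.760
  mode + wants cross > 0 → take C=(1.2199,5.9186) (cross=70.760)
ex = (C−B)/|BC| = (0.5071,0.8619); ey = (-0.8619,0.5071)
P = B + -3.17·ex + -0.83·ey = (-3.7285,-4.1298)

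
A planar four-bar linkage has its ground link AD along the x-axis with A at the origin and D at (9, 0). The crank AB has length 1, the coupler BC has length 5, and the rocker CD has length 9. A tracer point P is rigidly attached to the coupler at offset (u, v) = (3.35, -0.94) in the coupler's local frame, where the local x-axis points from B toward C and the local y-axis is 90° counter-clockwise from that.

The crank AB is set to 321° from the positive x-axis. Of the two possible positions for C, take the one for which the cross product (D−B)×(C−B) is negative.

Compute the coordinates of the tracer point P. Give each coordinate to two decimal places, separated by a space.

0.60 -4.10

A=(0,0), D=(9.00,0)
B = A + 1.00·(cos321°, sin321°) = (0.7771, -0.6293)
|BD| = 8.2469
circle(B,5.00) ∩ circle(D,9.00): a=0.7282, h=4.9467
  candidates: C₊=(1.1258,4.3585) cross=40.795; C₋=(1.8807,-5.5060) cross=-40.795
  mode - wants cross < 0 → take C=(1.8807,-5.5060) (cross=-40.795)
ex = (C−B)/|BC| = (0.2207,-0.9753); ey = (0.9753,0.2207)
P = B + 3.35·ex + -0.94·ey = (0.5997,-4.1042)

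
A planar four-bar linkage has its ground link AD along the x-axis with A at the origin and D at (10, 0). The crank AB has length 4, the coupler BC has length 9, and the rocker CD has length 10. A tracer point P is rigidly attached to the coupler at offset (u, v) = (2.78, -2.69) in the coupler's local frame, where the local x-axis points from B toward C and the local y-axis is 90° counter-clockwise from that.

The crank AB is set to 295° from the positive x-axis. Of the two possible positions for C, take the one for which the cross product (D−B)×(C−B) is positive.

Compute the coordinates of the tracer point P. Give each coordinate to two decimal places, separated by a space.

4.34 -0.81

A=(0,0), D=(10.00,0)
B = A + 4.00·(cos295°, sin295°) = (1.6905, -3.6252)
|BD| = 9.0659
circle(B,9.00) ∩ circle(D,10.00): a=3.4851, h=8.2978
  candidates: C₊=(1.5667,5.3739) cross=75.227; C₋=(8.2029,-9.8372) cross=-75.227
  mode + wants cross > 0 → take C=(1.5667,5.3739) (cross=75.227)
ex = (C−B)/|BC| = (-0.0138,0.9999); ey = (-0.9999,-0.0138)
P = B + 2.78·ex + -2.69·ey = (4.3420,-0.8085)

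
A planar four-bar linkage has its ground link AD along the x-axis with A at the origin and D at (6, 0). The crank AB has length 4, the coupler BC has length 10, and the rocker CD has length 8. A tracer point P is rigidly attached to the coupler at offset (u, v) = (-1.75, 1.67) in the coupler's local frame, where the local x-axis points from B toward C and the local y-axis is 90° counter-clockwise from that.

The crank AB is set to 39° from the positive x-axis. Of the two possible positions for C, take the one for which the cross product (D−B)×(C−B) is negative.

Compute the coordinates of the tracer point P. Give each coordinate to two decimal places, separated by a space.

4.77 4.28

A=(0,0), D=(6.00,0)
B = A + 4.00·(cos39°, sin39°) = (3.1086, 2.5173)
|BD| = 3.8337
circle(B,10.00) ∩ circle(D,8.00): a=6.6121, h=7.5020
  candidates: C₊=(13.0215,3.8338) cross=28.760; C₋=(3.1695,-7.4825) cross=-28.760
  mode - wants cross < 0 → take C=(3.1695,-7.4825) (cross=-28.760)
ex = (C−B)/|BC| = (0.0061,-1.0000); ey = (1.0000,0.0061)
P = B + -1.75·ex + 1.67·ey = (4.7679,4.2774)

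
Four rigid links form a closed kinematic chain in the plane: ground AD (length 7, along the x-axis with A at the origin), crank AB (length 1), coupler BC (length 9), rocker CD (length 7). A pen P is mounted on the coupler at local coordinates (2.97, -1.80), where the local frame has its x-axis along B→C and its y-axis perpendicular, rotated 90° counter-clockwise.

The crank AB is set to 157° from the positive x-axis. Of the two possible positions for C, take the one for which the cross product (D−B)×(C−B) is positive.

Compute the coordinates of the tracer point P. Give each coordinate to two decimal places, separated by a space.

A=(0,0), D=(7.00,0)
B = A + 1.00·(cos157°, sin157°) = (-0.9205, 0.3907)
|BD| = 7.9301
circle(B,9.00) ∩ circle(D,7.00): a=5.9827, h=6.7236
  candidates: C₊=(5.3862,6.8114) cross=53.319; C₋=(4.7236,-6.6195) cross=-53.319
  mode + wants cross > 0 → take C=(5.3862,6.8114) (cross=53.319)
ex = (C−B)/|BC| = (0.7007,0.7134); ey = (-0.7134,0.7007)
P = B + 2.97·ex + -1.80·ey = (2.4448,1.2482)

2.44 1.25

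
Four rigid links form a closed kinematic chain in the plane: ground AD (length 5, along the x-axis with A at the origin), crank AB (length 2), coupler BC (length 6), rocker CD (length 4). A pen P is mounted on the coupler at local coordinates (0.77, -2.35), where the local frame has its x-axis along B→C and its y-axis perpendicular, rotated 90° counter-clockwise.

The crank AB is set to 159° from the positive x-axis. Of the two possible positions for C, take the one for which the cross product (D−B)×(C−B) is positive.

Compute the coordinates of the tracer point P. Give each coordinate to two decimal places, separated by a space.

-0.05 -0.96

A=(0,0), D=(5.00,0)
B = A + 2.00·(cos159°, sin159°) = (-1.8672, 0.7167)
|BD| = 6.9045
circle(B,6.00) ∩ circle(D,4.00): a=4.9006, h=3.4619
  candidates: C₊=(3.3663,3.6512) cross=23.902; C₋=(2.6476,-3.2351) cross=-23.902
  mode + wants cross > 0 → take C=(3.3663,3.6512) (cross=23.902)
ex = (C−B)/|BC| = (0.8722,0.4891); ey = (-0.4891,0.8722)
P = B + 0.77·ex + -2.35·ey = (-0.0462,-0.9565)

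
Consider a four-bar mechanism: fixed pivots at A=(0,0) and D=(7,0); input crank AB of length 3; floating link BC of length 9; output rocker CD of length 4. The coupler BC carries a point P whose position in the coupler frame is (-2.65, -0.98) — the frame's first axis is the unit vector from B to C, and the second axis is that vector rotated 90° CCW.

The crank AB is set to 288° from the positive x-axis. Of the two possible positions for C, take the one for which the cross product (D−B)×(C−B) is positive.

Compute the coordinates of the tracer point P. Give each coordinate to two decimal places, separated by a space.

A=(0,0), D=(7.00,0)
B = A + 3.00·(cos288°, sin288°) = (0.9271, -2.8532)
|BD| = 6.7098
circle(B,9.00) ∩ circle(D,4.00): a=8.1986, h=3.7126
  candidates: C₊=(6.7688,3.9933) cross=24.911; C₋=(9.9262,-2.7272) cross=-24.911
  mode + wants cross > 0 → take C=(6.7688,3.9933) (cross=24.911)
ex = (C−B)/|BC| = (0.6491,0.7607); ey = (-0.7607,0.6491)
P = B + -2.65·ex + -0.98·ey = (-0.0475,-5.5052)

-0.05 -5.51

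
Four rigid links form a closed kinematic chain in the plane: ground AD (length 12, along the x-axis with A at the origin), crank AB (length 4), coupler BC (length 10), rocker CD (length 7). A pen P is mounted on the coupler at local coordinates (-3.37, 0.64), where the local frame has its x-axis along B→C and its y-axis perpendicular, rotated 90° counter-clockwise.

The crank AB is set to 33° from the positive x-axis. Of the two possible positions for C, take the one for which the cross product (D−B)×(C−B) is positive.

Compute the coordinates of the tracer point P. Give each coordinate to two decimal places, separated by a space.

0.09 1.11

A=(0,0), D=(12.00,0)
B = A + 4.00·(cos33°, sin33°) = (3.3547, 2.1786)
|BD| = 8.9156
circle(B,10.00) ∩ circle(D,7.00): a=7.3180, h=6.8152
  candidates: C₊=(12.1161,6.9990) cross=60.762; C₋=(8.7855,-6.2183) cross=-60.762
  mode + wants cross > 0 → take C=(12.1161,6.9990) (cross=60.762)
ex = (C−B)/|BC| = (0.8761,0.4820); ey = (-0.4820,0.8761)
P = B + -3.37·ex + 0.64·ey = (0.0936,1.1148)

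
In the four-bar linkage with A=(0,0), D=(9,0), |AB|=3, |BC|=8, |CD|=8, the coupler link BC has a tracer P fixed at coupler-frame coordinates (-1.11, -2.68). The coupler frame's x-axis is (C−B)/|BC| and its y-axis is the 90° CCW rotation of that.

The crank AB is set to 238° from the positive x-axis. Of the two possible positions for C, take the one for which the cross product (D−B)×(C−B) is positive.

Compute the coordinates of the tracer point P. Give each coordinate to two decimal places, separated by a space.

A=(0,0), D=(9.00,0)
B = A + 3.00·(cos238°, sin238°) = (-1.5898, -2.5441)
|BD| = 10.8911
circle(B,8.00) ∩ circle(D,8.00): a=5.4455, h=5.8606
  candidates: C₊=(2.3361,4.4263) cross=63.828; C₋=(5.0741,-6.9705) cross=-63.828
  mode + wants cross > 0 → take C=(2.3361,4.4263) (cross=63.828)
ex = (C−B)/|BC| = (0.4907,0.8713); ey = (-0.8713,0.4907)
P = B + -1.11·ex + -2.68·ey = (0.2006,-4.8265)

0.20 -4.83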